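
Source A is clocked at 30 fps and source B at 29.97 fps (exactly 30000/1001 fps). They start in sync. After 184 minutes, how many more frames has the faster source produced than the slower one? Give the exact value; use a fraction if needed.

331200/1001 frames

184 min = 11040 s.
A emits 30 × 11040 = 331200 frames; B emits 30000/1001 × 11040 = 331200000/1001.
Difference = 331200/1001 frames (≈ 330.8691); B is behind A.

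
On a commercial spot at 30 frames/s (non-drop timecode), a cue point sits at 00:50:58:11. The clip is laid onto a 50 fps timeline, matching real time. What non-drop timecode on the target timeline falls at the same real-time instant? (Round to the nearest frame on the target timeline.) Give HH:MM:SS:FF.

Source frame index: (0×3600 + 50×60 + 58) × 30 + 11 = 91751.
Real time: 91751 / (30) = 91751/30 s.
Target frame: (91751/30) × (50) = 458755/3 ≈ 152918.333 → 152918.
At 50 labels/s: frame 152918 → 00:50:58:18.

00:50:58:18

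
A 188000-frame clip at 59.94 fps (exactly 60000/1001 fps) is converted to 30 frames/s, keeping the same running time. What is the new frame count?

94094 frames

Target frames = source frames × (target rate / source rate) = 188000 × (30)/(60000/1001) = 188000 × 1001/2000 = 94094.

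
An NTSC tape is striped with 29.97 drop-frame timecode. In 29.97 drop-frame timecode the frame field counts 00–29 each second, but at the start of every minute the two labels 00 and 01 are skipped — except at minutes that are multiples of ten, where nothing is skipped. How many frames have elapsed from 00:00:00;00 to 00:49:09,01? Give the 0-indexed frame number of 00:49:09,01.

88381

As if non-drop at 30 labels/s: (0 × 3600 + 49 × 60 + 9) × 30 + 1 = 88471.
Minute boundaries passed: 49; those not divisible by 10: 49 − 4 = 45; dropped labels = 2 × 45 = 90.
Actual frame index = 88471 − 90 = 88381.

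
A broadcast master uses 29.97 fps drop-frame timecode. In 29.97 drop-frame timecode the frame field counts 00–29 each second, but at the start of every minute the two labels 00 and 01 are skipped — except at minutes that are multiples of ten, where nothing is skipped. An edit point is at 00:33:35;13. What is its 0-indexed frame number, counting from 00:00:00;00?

Complete 10-minute blocks: 3, each 17982 frames → 53946.
Remaining 3 whole minutes in the current block: 1800 + 2 × 1798 = 5396 frames.
Within the current minute: 35 × 30 + 13 − 2 = 1061 (labels ;00/;01 skipped at this minute). Total = 53946 + 5396 + 1061 = 60403.

60403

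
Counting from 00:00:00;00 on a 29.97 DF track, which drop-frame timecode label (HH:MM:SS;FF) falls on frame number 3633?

Ten DF minutes hold 17982 frames, so frame 3633 lies in block 0 (frames 0–17981) with 3633 frames into that block.
The block's first minute is 1800 frames and the rest 1798 each; 3633 frames reaches minute 2, so 0 × 18 + 2 × 2 = 4 labels have been skipped so far.
Adding those back, label number 3633 + 4 = 3637 at 30 labels/s is 121 s + 7 f = 0 h 2 min 1 s frame 7, i.e. 00:02:01;07.

00:02:01;07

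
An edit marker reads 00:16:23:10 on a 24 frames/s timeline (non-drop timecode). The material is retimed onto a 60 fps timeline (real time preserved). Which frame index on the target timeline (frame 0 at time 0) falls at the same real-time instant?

Source frame index: (0×3600 + 16×60 + 23) × 24 + 10 = 23602.
Real time: 23602 / (24) = 11801/12 s.
Target frame: (11801/12) × (60) = 59005.

frame 59005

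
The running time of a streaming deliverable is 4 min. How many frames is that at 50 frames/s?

12000 frames

4 min = 240 s.
Frames = 240 × 50 = 12000.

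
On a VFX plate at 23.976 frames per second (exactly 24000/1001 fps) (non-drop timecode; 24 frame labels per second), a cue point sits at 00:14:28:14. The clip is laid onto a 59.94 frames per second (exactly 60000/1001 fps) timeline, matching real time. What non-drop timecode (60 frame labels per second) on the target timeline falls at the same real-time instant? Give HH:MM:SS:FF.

Source frame index: (0×3600 + 14×60 + 28) × 24 + 14 = 20846.
Real time: 20846 / (24000/1001) = 10433423/12000 s.
Target frame: (10433423/12000) × (60000/1001) = 52115.
At 60 labels/s: frame 52115 → 00:14:28:35.

00:14:28:35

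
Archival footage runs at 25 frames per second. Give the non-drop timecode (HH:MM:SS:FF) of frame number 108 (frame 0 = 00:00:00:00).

108 ÷ 25 = 4 full seconds, remainder 8 frames.
4 s = 0 h 0 min 4 s.
Timecode: 00:00:04:08.

00:00:04:08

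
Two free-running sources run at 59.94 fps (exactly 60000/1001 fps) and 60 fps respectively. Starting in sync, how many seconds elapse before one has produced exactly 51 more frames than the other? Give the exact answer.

850.85 seconds

The gap grows by |60 − 60000/1001| = 60/1001 frames per second.
Time for a 51-frame gap: 51 ÷ (60/1001) = 850.85 s.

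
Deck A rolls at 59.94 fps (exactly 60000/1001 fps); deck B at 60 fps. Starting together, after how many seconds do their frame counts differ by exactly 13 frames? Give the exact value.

13013/60 seconds

The gap grows by |60 − 60000/1001| = 60/1001 frames per second.
Time for a 13-frame gap: 13 ÷ (60/1001) = 13013/60 s.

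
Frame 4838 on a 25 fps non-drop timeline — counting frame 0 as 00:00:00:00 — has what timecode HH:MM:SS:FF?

00:03:13:13

4838 ÷ 25 = 193 full seconds, remainder 13 frames.
193 s = 0 h 3 min 13 s.
Timecode: 00:03:13:13.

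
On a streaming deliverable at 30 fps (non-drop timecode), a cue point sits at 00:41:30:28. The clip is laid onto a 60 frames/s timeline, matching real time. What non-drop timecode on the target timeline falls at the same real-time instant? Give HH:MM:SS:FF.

00:41:30:56

Source frame index: (0×3600 + 41×60 + 30) × 30 + 28 = 74728.
Real time: 74728 / (30) = 37364/15 s.
Target frame: (37364/15) × (60) = 149456.
At 60 labels/s: frame 149456 → 00:41:30:56.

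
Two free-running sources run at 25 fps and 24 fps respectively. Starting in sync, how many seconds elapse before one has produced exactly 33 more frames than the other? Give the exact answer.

33 seconds

The gap grows by |24 − 25| = 1 frame per second.
Time for a 33-frame gap: 33 ÷ (1) = 33 s.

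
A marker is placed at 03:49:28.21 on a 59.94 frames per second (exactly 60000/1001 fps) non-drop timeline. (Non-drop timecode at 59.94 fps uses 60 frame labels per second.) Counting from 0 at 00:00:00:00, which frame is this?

frame 826101

Total seconds to the label: (3 × 3600 + 49 × 60 + 28) = 13768.
Frame index = 13768 × 60 + 21 = 826101.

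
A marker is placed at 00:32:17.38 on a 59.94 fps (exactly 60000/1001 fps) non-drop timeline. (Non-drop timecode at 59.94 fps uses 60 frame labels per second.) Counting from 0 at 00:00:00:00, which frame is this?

Total seconds to the label: (0 × 3600 + 32 × 60 + 17) = 1937.
Frame index = 1937 × 60 + 38 = 116258.

frame 116258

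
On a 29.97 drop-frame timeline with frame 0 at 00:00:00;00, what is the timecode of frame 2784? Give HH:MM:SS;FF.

Each 10-minute DF block holds 10 × 60 × 30 − 9 × 2 = 17982 frames. 2784 ÷ 17982 → 0 full blocks, remainder 2784.
Within the partial block the first minute is 1800 frames and each further minute 1798, so 1 further minute boundary passed. Total skipped labels = 18 × 0 + 2 × 1 = 2.
Non-drop label index = 2784 + 2 = 2786; at 30 labels/s that is 00:01:32:26, i.e. DF 00:01:32;26.

00:01:32;26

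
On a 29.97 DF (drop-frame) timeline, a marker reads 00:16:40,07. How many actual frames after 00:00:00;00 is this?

Complete 10-minute blocks: 1, each 17982 frames → 17982.
Remaining 6 whole minutes in the current block: 1800 + 5 × 1798 = 10790 frames.
Within the current minute: 40 × 30 + 7 − 2 = 1205 (labels ;00/;01 skipped at this minute). Total = 17982 + 10790 + 1205 = 29977.

29977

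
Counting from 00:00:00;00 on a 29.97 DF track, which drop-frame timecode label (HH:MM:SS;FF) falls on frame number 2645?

00:01:28;07

Ten DF minutes hold 17982 frames, so frame 2645 lies in block 0 (frames 0–17981) with 2645 frames into that block.
The block's first minute is 1800 frames and the rest 1798 each; 2645 frames reaches minute 1, so 0 × 18 + 1 × 2 = 2 labels have been skipped so far.
Adding those back, label number 2645 + 2 = 2647 at 30 labels/s is 88 s + 7 f = 0 h 1 min 28 s frame 7, i.e. 00:01:28;07.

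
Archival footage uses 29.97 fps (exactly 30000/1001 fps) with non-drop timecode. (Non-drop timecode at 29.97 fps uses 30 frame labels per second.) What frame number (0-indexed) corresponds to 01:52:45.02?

Total seconds to the label: (1 × 3600 + 52 × 60 + 45) = 6765.
Frame index = 6765 × 30 + 2 = 202952.

202952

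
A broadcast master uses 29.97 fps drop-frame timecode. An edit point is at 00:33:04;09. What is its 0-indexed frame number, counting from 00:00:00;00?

59469

Complete 10-minute blocks: 3, each 17982 frames → 53946.
Remaining 3 whole minutes in the current block: 1800 + 2 × 1798 = 5396 frames.
Within the current minute: 4 × 30 + 9 − 2 = 127 (labels ;00/;01 skipped at this minute). Total = 53946 + 5396 + 127 = 59469.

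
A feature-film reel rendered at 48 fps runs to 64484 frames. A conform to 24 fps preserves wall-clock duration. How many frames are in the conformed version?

32242 frames

Target frames = source frames × (target rate / source rate) = 64484 × (24)/(48) = 64484 × 1/2 = 32242.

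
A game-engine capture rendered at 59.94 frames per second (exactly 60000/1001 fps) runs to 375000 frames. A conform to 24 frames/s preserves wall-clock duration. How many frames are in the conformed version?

150150 frames

Target frames = source frames × (target rate / source rate) = 375000 × (24)/(60000/1001) = 375000 × 1001/2500 = 150150.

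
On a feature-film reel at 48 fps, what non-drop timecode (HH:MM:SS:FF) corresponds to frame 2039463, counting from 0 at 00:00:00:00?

2039463 ÷ 48 = 42488 full seconds, remainder 39 frames.
42488 s = 11 h 48 min 8 s.
Timecode: 11:48:08:39.

11:48:08:39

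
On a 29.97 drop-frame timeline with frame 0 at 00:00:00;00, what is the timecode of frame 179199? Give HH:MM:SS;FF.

01:39:39;09

Each 10-minute DF block holds 10 × 60 × 30 − 9 × 2 = 17982 frames. 179199 ÷ 17982 → 9 full blocks, remainder 17361.
Within the partial block the first minute is 1800 frames and each further minute 1798, so 9 further minute boundaries passed. Total skipped labels = 18 × 9 + 2 × 9 = 180.
Non-drop label index = 179199 + 180 = 179379; at 30 labels/s that is 01:39:39:09, i.e. DF 01:39:39;09.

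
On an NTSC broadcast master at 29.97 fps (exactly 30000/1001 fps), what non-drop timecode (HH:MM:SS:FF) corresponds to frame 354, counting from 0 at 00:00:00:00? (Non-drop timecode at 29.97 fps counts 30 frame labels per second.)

00:00:11:24

354 ÷ 30 = 11 full seconds, remainder 24 frames.
11 s = 0 h 0 min 11 s.
Timecode: 00:00:11:24.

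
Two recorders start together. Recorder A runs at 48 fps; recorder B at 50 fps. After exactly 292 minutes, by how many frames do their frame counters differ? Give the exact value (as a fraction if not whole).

35040 frames

292 min = 17520 s.
A emits 48 × 17520 = 840960 frames; B emits 50 × 17520 = 876000.
Difference = 35040 frames; B is ahead of A.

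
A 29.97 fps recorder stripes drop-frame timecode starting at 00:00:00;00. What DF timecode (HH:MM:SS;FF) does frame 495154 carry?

04:35:21;20

Ten DF minutes hold 17982 frames, so frame 495154 lies in block 27 (frames 485514–503495) with 9640 frames into that block.
The block's first minute is 1800 frames and the rest 1798 each; 9640 frames reaches minute 5, so 27 × 18 + 5 × 2 = 496 labels have been skipped so far.
Adding those back, label number 495154 + 496 = 495650 at 30 labels/s is 16521 s + 20 f = 4 h 35 min 21 s frame 20, i.e. 04:35:21;20.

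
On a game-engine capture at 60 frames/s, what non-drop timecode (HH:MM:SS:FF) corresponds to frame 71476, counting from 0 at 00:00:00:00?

71476 ÷ 60 = 1191 full seconds, remainder 16 frames.
1191 s = 0 h 19 min 51 s.
Timecode: 00:19:51:16.

00:19:51:16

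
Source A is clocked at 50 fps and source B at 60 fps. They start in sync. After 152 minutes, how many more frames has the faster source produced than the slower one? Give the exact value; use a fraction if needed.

152 min = 9120 s.
A emits 50 × 9120 = 456000 frames; B emits 60 × 9120 = 547200.
Difference = 91200 frames; B is ahead of A.

91200 frames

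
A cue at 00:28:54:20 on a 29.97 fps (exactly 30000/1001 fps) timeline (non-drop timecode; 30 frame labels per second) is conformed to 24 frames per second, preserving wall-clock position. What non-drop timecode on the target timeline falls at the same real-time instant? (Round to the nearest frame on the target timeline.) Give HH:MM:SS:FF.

00:28:56:10

Source frame index: (0×3600 + 28×60 + 54) × 30 + 20 = 52040.
Real time: 52040 / (30000/1001) = 1302301/750 s.
Target frame: (1302301/750) × (24) = 5209204/125 ≈ 41673.632 → 41674.
At 24 labels/s: frame 41674 → 00:28:56:10.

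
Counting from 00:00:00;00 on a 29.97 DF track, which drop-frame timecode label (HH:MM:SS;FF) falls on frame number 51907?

Each 10-minute DF block holds 10 × 60 × 30 − 9 × 2 = 17982 frames. 51907 ÷ 17982 → 2 full blocks, remainder 15943.
Within the partial block the first minute is 1800 frames and each further minute 1798, so 8 further minute boundaries passed. Total skipped labels = 18 × 2 + 2 × 8 = 52.
Non-drop label index = 51907 + 52 = 51959; at 30 labels/s that is 00:28:51:29, i.e. DF 00:28:51;29.

00:28:51;29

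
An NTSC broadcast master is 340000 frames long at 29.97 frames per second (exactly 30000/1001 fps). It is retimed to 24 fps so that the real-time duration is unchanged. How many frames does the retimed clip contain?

Target frames = source frames × (target rate / source rate) = 340000 × (24)/(30000/1001) = 340000 × 1001/1250 = 272272.

272272 frames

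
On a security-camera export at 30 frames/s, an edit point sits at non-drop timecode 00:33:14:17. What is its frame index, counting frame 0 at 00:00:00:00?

59837

Total seconds to the label: (0 × 3600 + 33 × 60 + 14) = 1994.
Frame index = 1994 × 30 + 17 = 59837.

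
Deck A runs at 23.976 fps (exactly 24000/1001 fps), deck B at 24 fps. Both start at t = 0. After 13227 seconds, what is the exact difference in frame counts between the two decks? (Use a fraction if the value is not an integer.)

317448/1001 frames

A emits 24000/1001 × 13227 = 317448000/1001 frames; B emits 24 × 13227 = 317448.
Difference = 317448/1001 frames (≈ 317.1309); B is ahead of A.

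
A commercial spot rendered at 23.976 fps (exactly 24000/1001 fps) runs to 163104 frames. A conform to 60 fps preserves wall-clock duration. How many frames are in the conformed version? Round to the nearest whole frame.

Frames at target rate = 163104 × (60) / (24000/1001) = 10204194/25 ≈ 408167.760.
Nearest whole frame: 408168.

408168 frames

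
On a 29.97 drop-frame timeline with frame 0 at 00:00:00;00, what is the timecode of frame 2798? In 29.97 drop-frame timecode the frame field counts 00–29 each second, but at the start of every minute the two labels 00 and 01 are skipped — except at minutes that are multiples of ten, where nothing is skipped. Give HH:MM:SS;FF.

00:01:33;10

Each 10-minute DF block holds 10 × 60 × 30 − 9 × 2 = 17982 frames. 2798 ÷ 17982 → 0 full blocks, remainder 2798.
Within the partial block the first minute is 1800 frames and each further minute 1798, so 1 further minute boundary passed. Total skipped labels = 18 × 0 + 2 × 1 = 2.
Non-drop label index = 2798 + 2 = 2800; at 30 labels/s that is 00:01:33:10, i.e. DF 00:01:33;10.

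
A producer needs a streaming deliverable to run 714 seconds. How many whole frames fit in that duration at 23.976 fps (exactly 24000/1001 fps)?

Frames = 714 × 24000/1001 = 2448000/143 ≈ 17118.8811.
Complete frames: 17118.

17118 frames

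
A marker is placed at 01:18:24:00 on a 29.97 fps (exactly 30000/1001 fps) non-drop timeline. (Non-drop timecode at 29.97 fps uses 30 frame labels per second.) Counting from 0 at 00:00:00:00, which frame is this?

Total seconds to the label: (1 × 3600 + 18 × 60 + 24) = 4704.
Frame index = 4704 × 30 + 0 = 141120.

141120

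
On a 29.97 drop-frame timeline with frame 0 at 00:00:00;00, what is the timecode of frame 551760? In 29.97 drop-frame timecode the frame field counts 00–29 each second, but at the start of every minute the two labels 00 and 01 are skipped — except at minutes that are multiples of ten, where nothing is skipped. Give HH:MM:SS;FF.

05:06:50;12

Ten DF minutes hold 17982 frames, so frame 551760 lies in block 30 (frames 539460–557441) with 12300 frames into that block.
The block's first minute is 1800 frames and the rest 1798 each; 12300 frames reaches minute 6, so 30 × 18 + 6 × 2 = 552 labels have been skipped so far.
Adding those back, label number 551760 + 552 = 552312 at 30 labels/s is 18410 s + 12 f = 5 h 6 min 50 s frame 12, i.e. 05:06:50;12.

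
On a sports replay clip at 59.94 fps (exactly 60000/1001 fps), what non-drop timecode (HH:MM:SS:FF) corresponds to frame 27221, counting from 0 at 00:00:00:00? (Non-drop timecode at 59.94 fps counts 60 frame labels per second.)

27221 ÷ 60 = 453 full seconds, remainder 41 frames.
453 s = 0 h 7 min 33 s.
Timecode: 00:07:33:41.

00:07:33:41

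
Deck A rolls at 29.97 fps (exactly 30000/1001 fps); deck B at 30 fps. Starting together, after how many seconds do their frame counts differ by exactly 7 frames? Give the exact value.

7007/30 seconds

The gap grows by |30 − 30000/1001| = 30/1001 frames per second.
Time for a 7-frame gap: 7 ÷ (30/1001) = 7007/30 s.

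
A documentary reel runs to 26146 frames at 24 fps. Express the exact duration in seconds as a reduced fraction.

Running time = 26146 ÷ (24) = 26146 × 1/24 = 13073/12 s.

13073/12 seconds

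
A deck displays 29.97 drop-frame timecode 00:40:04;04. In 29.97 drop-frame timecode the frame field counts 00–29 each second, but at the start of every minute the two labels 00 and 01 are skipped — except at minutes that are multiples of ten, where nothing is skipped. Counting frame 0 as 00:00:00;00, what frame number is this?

72052

Complete 10-minute blocks: 4, each 17982 frames → 71928.
Remaining 0 whole minutes in the current block: 0 frames.
Within the current minute: 4 × 30 + 4 = 124. Total = 71928 + 0 + 124 = 72052.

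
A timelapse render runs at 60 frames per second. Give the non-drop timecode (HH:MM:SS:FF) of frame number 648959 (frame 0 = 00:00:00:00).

648959 ÷ 60 = 10815 full seconds, remainder 59 frames.
10815 s = 3 h 0 min 15 s.
Timecode: 03:00:15:59.

03:00:15:59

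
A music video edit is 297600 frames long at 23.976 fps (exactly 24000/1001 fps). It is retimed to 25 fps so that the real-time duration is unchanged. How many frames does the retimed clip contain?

Target frames = source frames × (target rate / source rate) = 297600 × (25)/(24000/1001) = 297600 × 1001/960 = 310310.

310310 frames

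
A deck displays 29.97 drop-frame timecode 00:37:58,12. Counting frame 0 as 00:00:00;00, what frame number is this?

Complete 10-minute blocks: 3, each 17982 frames → 53946.
Remaining 7 whole minutes in the current block: 1800 + 6 × 1798 = 12588 frames.
Within the current minute: 58 × 30 + 12 − 2 = 1750 (labels ;00/;01 skipped at this minute). Total = 53946 + 12588 + 1750 = 68284.

68284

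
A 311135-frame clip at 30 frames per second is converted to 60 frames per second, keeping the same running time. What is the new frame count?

622270 frames

Frames at target rate = 311135 × (60) / (30) = 622270.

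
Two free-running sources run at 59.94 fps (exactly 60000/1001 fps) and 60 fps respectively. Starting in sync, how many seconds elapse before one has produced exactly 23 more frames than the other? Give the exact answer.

The gap grows by |60 − 60000/1001| = 60/1001 frames per second.
Time for a 23-frame gap: 23 ÷ (60/1001) = 23023/60 s.

23023/60 seconds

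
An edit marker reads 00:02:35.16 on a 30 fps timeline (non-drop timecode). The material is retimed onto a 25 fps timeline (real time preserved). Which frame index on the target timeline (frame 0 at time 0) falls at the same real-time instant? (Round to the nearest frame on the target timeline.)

Source frame index: (0×3600 + 2×60 + 35) × 30 + 16 = 4666.
Real time: 4666 / (30) = 2333/15 s.
Target frame: (2333/15) × (25) = 11665/3 ≈ 3888.333 → 3888.

frame 3888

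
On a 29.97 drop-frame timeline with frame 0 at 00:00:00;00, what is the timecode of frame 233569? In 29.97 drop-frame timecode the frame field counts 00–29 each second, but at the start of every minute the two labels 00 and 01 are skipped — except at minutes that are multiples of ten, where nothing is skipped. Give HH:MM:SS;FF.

Each 10-minute DF block holds 10 × 60 × 30 − 9 × 2 = 17982 frames. 233569 ÷ 17982 → 12 full blocks, remainder 17785.
Within the partial block the first minute is 1800 frames and each further minute 1798, so 9 further minute boundaries passed. Total skipped labels = 18 × 12 + 2 × 9 = 234.
Non-drop label index = 233569 + 234 = 233803; at 30 labels/s that is 02:09:53:13, i.e. DF 02:09:53;13.

02:09:53;13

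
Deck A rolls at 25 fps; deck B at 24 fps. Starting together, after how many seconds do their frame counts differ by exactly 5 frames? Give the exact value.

The gap grows by |24 − 25| = 1 frame per second.
Time for a 5-frame gap: 5 ÷ (1) = 5 s.

5 seconds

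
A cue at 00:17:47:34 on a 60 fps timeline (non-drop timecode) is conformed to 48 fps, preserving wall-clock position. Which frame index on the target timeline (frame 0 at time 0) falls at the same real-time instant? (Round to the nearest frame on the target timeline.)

frame 51243

Source frame index: (0×3600 + 17×60 + 47) × 60 + 34 = 64054.
Real time: 64054 / (60) = 32027/30 s.
Target frame: (32027/30) × (48) = 256216/5 ≈ 51243.200 → 51243.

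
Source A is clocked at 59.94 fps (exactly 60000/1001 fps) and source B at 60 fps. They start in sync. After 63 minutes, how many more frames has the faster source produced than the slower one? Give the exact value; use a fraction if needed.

63 min = 3780 s.
A emits 60000/1001 × 3780 = 32400000/143 frames; B emits 60 × 3780 = 226800.
Difference = 32400/143 frames (≈ 226.5734); B is ahead of A.

32400/143 frames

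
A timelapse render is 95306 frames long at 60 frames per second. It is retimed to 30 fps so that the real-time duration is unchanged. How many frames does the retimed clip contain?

47653 frames

Target frames = source frames × (target rate / source rate) = 95306 × (30)/(60) = 95306 × 1/2 = 47653.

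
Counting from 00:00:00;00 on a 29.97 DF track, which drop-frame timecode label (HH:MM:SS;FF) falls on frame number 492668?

Ten DF minutes hold 17982 frames, so frame 492668 lies in block 27 (frames 485514–503495) with 7154 frames into that block.
The block's first minute is 1800 frames and the rest 1798 each; 7154 frames reaches minute 3, so 27 × 18 + 3 × 2 = 492 labels have been skipped so far.
Adding those back, label number 492668 + 492 = 493160 at 30 labels/s is 16438 s + 20 f = 4 h 33 min 58 s frame 20, i.e. 04:33:58;20.

04:33:58;20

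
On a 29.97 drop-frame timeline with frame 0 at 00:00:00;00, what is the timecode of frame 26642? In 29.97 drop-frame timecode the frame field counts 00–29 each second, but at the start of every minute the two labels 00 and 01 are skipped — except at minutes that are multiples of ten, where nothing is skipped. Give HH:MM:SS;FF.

00:14:48;28

Ten DF minutes hold 17982 frames, so frame 26642 lies in block 1 (frames 17982–35963) with 8660 frames into that block.
The block's first minute is 1800 frames and the rest 1798 each; 8660 frames reaches minute 4, so 1 × 18 + 4 × 2 = 26 labels have been skipped so far.
Adding those back, label number 26642 + 26 = 26668 at 30 labels/s is 888 s + 28 f = 0 h 14 min 48 s frame 28, i.e. 00:14:48;28.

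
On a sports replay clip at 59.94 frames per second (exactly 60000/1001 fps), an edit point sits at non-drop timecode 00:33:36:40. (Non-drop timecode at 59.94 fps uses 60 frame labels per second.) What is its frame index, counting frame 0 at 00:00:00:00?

121000

Total seconds to the label: (0 × 3600 + 33 × 60 + 36) = 2016.
Frame index = 2016 × 60 + 40 = 121000.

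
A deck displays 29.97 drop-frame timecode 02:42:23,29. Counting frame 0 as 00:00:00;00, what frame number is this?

292027

As if non-drop at 30 labels/s: (2 × 3600 + 42 × 60 + 23) × 30 + 29 = 292319.
Minute boundaries passed: 162; those not divisible by 10: 162 − 16 = 146; dropped labels = 2 × 146 = 292.
Actual frame index = 292319 − 292 = 292027.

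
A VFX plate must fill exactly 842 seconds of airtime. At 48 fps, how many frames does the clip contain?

40416 frames

Frames = 842 × 48 = 40416.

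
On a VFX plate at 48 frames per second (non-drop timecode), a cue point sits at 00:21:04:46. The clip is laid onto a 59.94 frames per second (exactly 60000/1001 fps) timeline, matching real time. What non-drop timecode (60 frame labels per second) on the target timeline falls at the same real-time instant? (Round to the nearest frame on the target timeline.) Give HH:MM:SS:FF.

00:21:03:42

Source frame index: (0×3600 + 21×60 + 4) × 48 + 46 = 60718.
Real time: 60718 / (48) = 30359/24 s.
Target frame: (30359/24) × (60000/1001) = 10842500/143 ≈ 75821.678 → 75822.
At 60 labels/s: frame 75822 → 00:21:03:42.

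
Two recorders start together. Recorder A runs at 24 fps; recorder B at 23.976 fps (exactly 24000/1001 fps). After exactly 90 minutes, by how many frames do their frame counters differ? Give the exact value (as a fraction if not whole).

129600/1001 frames

90 min = 5400 s.
A emits 24 × 5400 = 129600 frames; B emits 24000/1001 × 5400 = 129600000/1001.
Difference = 129600/1001 frames (≈ 129.4705); B is behind A.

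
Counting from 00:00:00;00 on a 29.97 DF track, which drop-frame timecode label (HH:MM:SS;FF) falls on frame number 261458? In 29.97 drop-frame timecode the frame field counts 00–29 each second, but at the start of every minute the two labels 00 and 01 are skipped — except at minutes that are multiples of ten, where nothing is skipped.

02:25:24;00

Ten DF minutes hold 17982 frames, so frame 261458 lies in block 14 (frames 251748–269729) with 9710 frames into that block.
The block's first minute is 1800 frames and the rest 1798 each; 9710 frames reaches minute 5, so 14 × 18 + 5 × 2 = 262 labels have been skipped so far.
Adding those back, label number 261458 + 262 = 261720 at 30 labels/s is 8724 s + 0 f = 2 h 25 min 24 s frame 0, i.e. 02:25:24;00.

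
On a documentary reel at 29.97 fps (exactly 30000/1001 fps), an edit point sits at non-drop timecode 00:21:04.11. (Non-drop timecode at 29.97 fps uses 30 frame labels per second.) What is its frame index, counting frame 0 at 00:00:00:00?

frame 37931

Total seconds to the label: (0 × 3600 + 21 × 60 + 4) = 1264.
Frame index = 1264 × 30 + 11 = 37931.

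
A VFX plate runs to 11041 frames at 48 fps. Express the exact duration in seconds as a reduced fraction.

11041/48 seconds

Running time = 11041 ÷ (48) = 11041 × 1/48 = 11041/48 s.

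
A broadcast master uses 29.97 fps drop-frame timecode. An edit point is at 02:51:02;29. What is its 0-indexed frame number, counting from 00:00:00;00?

307581

Complete 10-minute blocks: 17, each 17982 frames → 305694.
Remaining 1 whole minute in the current block: 1800 + 0 × 1798 = 1800 frames.
Within the current minute: 2 × 30 + 29 − 2 = 87 (labels ;00/;01 skipped at this minute). Total = 305694 + 1800 + 87 = 307581.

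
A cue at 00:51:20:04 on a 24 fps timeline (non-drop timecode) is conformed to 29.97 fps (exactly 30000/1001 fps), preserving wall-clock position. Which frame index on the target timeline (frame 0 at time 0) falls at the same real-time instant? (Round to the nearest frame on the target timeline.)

frame 92313

Source frame index: (0×3600 + 51×60 + 20) × 24 + 4 = 73924.
Real time: 73924 / (24) = 18481/6 s.
Target frame: (18481/6) × (30000/1001) = 92405000/1001 ≈ 92312.687 → 92313.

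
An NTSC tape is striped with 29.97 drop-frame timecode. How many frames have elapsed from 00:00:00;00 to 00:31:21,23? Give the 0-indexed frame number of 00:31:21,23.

56397

Complete 10-minute blocks: 3, each 17982 frames → 53946.
Remaining 1 whole minute in the current block: 1800 + 0 × 1798 = 1800 frames.
Within the current minute: 21 × 30 + 23 − 2 = 651 (labels ;00/;01 skipped at this minute). Total = 53946 + 1800 + 651 = 56397.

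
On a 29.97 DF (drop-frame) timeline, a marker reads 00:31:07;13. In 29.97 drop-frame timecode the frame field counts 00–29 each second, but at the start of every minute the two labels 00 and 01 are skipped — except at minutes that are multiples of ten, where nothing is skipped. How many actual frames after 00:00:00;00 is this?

55967

As if non-drop at 30 labels/s: (0 × 3600 + 31 × 60 + 7) × 30 + 13 = 56023.
Minute boundaries passed: 31; those not divisible by 10: 31 − 3 = 28; dropped labels = 2 × 28 = 56.
Actual frame index = 56023 − 56 = 55967.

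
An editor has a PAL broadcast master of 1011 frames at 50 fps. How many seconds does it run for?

Running time = 1011 / (50) = 20.22 s.

20.22 seconds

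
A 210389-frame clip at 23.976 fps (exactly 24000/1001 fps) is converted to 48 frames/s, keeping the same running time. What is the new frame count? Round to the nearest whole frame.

Frames at target rate = 210389 × (48) / (24000/1001) = 210599389/500 ≈ 421198.778.
Nearest whole frame: 421199.

421199 frames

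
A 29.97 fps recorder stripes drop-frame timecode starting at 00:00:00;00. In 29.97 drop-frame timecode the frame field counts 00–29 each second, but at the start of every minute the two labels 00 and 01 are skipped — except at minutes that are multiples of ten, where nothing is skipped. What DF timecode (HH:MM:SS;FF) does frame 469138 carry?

04:20:53;16

Each 10-minute DF block holds 10 × 60 × 30 − 9 × 2 = 17982 frames. 469138 ÷ 17982 → 26 full blocks, remainder 1606.
Within the partial block the first minute is 1800 frames and each further minute 1798, so 0 further minute boundaries passed. Total skipped labels = 18 × 26 + 2 × 0 = 468.
Non-drop label index = 469138 + 468 = 469606; at 30 labels/s that is 04:20:53:16, i.e. DF 04:20:53;16.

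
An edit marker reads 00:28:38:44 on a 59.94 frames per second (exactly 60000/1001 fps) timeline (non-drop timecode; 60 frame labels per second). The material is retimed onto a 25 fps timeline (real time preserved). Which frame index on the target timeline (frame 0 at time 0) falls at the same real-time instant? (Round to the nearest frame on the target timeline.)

Source frame index: (0×3600 + 28×60 + 38) × 60 + 44 = 103124.
Real time: 103124 / (60000/1001) = 25806781/15000 s.
Target frame: (25806781/15000) × (25) = 25806781/600 ≈ 43011.302 → 43011.

frame 43011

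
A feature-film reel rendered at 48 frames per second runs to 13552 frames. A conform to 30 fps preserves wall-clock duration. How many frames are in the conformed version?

8470 frames

Target frames = source frames × (target rate / source rate) = 13552 × (30)/(48) = 13552 × 5/8 = 8470.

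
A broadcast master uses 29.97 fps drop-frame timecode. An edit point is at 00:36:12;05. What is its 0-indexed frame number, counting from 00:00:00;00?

Complete 10-minute blocks: 3, each 17982 frames → 53946.
Remaining 6 whole minutes in the current block: 1800 + 5 × 1798 = 10790 frames.
Within the current minute: 12 × 30 + 5 − 2 = 363 (labels ;00/;01 skipped at this minute). Total = 53946 + 10790 + 363 = 65099.

65099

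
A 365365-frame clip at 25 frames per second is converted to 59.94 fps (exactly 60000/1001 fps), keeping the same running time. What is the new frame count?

876000 frames

Target frames = source frames × (target rate / source rate) = 365365 × (60000/1001)/(25) = 365365 × 2400/1001 = 876000.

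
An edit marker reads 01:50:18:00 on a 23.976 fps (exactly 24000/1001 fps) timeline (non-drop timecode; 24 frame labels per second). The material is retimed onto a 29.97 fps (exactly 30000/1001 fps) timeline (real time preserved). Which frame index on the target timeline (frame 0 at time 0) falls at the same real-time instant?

frame 198540

Source frame index: (1×3600 + 50×60 + 18) × 24 + 0 = 158832.
Real time: 158832 / (24000/1001) = 3312309/500 s.
Target frame: (3312309/500) × (30000/1001) = 198540.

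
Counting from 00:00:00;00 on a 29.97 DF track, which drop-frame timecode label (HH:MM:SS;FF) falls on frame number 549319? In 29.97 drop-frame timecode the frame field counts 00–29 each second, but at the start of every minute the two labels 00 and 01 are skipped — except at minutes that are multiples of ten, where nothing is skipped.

05:05:28;29

Ten DF minutes hold 17982 frames, so frame 549319 lies in block 30 (frames 539460–557441) with 9859 frames into that block.
The block's first minute is 1800 frames and the rest 1798 each; 9859 frames reaches minute 5, so 30 × 18 + 5 × 2 = 550 labels have been skipped so far.
Adding those back, label number 549319 + 550 = 549869 at 30 labels/s is 18328 s + 29 f = 5 h 5 min 28 s frame 29, i.e. 05:05:28;29.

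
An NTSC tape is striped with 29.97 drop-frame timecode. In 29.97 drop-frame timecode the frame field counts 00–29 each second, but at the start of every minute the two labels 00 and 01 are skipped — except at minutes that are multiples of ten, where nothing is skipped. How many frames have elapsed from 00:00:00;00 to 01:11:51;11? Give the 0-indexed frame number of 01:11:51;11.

Complete 10-minute blocks: 7, each 17982 frames → 125874.
Remaining 1 whole minute in the current block: 1800 + 0 × 1798 = 1800 frames.
Within the current minute: 51 × 30 + 11 − 2 = 1539 (labels ;00/;01 skipped at this minute). Total = 125874 + 1800 + 1539 = 129213.

129213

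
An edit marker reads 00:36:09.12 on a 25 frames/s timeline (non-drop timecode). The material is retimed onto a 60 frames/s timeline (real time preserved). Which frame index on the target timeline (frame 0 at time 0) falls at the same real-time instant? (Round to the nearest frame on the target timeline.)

frame 130169

Source frame index: (0×3600 + 36×60 + 9) × 25 + 12 = 54237.
Real time: 54237 / (25) = 54237/25 s.
Target frame: (54237/25) × (60) = 650844/5 ≈ 130168.800 → 130169.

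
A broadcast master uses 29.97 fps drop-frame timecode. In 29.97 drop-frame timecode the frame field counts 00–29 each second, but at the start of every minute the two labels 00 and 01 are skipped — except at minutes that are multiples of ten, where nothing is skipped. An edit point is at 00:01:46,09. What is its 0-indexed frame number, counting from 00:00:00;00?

3187

As if non-drop at 30 labels/s: (0 × 3600 + 1 × 60 + 46) × 30 + 9 = 3189.
Minute boundaries passed: 1; those not divisible by 10: 1 − 0 = 1; dropped labels = 2 × 1 = 2.
Actual frame index = 3189 − 2 = 3187.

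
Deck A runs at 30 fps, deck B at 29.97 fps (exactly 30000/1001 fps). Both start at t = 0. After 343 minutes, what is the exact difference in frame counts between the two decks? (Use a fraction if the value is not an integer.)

343 min = 20580 s.
A emits 30 × 20580 = 617400 frames; B emits 30000/1001 × 20580 = 88200000/143.
Difference = 88200/143 frames (≈ 616.7832); B is behind A.

88200/143 frames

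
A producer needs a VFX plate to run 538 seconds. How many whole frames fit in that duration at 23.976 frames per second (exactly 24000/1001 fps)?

12899 frames

Frames = 538 × 24000/1001 = 12912000/1001 ≈ 12899.1009.
Complete frames: 12899.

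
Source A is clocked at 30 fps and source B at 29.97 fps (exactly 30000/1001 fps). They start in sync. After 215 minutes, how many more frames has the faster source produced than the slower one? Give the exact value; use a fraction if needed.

387000/1001 frames

215 min = 12900 s.
A emits 30 × 12900 = 387000 frames; B emits 30000/1001 × 12900 = 387000000/1001.
Difference = 387000/1001 frames (≈ 386.6134); B is behind A.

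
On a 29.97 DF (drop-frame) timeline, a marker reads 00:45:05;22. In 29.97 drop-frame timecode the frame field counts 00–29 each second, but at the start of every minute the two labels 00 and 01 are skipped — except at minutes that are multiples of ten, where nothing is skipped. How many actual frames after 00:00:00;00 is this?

81090

As if non-drop at 30 labels/s: (0 × 3600 + 45 × 60 + 5) × 30 + 22 = 81172.
Minute boundaries passed: 45; those not divisible by 10: 45 − 4 = 41; dropped labels = 2 × 41 = 82.
Actual frame index = 81172 − 82 = 81090.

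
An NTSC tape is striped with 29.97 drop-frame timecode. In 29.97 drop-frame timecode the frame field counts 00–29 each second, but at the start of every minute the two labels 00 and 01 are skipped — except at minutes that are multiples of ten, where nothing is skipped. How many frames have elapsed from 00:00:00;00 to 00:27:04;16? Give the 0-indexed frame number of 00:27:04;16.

48686

Complete 10-minute blocks: 2, each 17982 frames → 35964.
Remaining 7 whole minutes in the current block: 1800 + 6 × 1798 = 12588 frames.
Within the current minute: 4 × 30 + 16 − 2 = 134 (labels ;00/;01 skipped at this minute). Total = 35964 + 12588 + 134 = 48686.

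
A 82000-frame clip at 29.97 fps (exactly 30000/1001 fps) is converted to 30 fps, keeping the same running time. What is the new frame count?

Target frames = source frames × (target rate / source rate) = 82000 × (30)/(30000/1001) = 82000 × 1001/1000 = 82082.

82082 frames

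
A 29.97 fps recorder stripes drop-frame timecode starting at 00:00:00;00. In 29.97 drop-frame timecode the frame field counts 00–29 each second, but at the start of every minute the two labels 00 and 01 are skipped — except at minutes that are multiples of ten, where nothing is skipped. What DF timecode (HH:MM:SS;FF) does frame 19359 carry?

00:10:45;27

Ten DF minutes hold 17982 frames, so frame 19359 lies in block 1 (frames 17982–35963) with 1377 frames into that block.
The block's first minute is 1800 frames and the rest 1798 each; 1377 frames reaches minute 0, so 1 × 18 + 0 × 2 = 18 labels have been skipped so far.
Adding those back, label number 19359 + 18 = 19377 at 30 labels/s is 645 s + 27 f = 0 h 10 min 45 s frame 27, i.e. 00:10:45;27.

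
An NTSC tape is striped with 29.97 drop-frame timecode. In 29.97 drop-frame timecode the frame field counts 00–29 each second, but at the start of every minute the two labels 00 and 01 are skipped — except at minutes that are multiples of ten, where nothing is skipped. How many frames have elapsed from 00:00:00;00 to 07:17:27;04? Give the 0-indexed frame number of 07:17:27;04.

786626

As if non-drop at 30 labels/s: (7 × 3600 + 17 × 60 + 27) × 30 + 4 = 787414.
Minute boundaries passed: 437; those not divisible by 10: 437 − 43 = 394; dropped labels = 2 × 394 = 788.
Actual frame index = 787414 − 788 = 786626.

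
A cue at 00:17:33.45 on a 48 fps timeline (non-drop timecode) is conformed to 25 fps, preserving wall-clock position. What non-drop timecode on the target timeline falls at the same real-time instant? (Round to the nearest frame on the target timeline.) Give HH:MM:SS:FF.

Source frame index: (0×3600 + 17×60 + 33) × 48 + 45 = 50589.
Real time: 50589 / (48) = 16863/16 s.
Target frame: (16863/16) × (25) = 421575/16 ≈ 26348.438 → 26348.
At 25 labels/s: frame 26348 → 00:17:33:23.

00:17:33:23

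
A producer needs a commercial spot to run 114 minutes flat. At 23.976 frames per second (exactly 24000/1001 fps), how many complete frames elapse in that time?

163996 frames

114 min = 6840 s.
Frames = 6840 × 24000/1001 = 164160000/1001 ≈ 163996.0040.
Complete frames: 163996.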